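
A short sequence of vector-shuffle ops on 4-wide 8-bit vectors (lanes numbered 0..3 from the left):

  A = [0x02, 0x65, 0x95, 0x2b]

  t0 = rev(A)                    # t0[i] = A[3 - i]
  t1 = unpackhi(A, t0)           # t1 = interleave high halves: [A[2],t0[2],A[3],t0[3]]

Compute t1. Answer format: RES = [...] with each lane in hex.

  t0: 2b 95 65 02
  t1: 95 65 2b 02

RES = [0x95, 0x65, 0x2b, 0x02]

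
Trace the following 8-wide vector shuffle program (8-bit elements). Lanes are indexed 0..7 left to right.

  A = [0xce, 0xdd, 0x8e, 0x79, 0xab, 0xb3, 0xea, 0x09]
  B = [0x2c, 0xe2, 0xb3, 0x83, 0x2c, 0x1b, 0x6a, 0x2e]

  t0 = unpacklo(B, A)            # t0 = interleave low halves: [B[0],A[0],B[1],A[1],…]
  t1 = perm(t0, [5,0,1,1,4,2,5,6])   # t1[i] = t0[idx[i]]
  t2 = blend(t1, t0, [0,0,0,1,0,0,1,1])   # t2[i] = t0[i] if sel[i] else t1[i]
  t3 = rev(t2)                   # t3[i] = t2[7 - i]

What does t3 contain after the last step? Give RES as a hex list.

  t0: 2c ce e2 dd b3 8e 83 79
  t1: 8e 2c ce ce b3 e2 8e 83
  t2: 8e 2c ce dd b3 e2 83 79
  t3: 79 83 e2 b3 dd ce 2c 8e

RES = [0x79, 0x83, 0xe2, 0xb3, 0xdd, 0xce, 0x2c, 0x8e]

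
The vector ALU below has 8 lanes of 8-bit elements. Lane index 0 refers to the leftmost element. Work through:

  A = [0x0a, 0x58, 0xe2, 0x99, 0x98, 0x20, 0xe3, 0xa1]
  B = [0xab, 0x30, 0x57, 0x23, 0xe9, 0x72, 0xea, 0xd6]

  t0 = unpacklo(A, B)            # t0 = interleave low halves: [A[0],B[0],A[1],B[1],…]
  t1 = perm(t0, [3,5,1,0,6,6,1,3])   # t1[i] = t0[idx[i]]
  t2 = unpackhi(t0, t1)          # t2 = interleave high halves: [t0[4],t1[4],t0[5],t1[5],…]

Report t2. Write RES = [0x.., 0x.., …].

RES = [0xe2, 0x99, 0x57, 0x99, 0x99, 0xab, 0x23, 0x30]

→ t0 |0a|ab|58|30|e2|57|99|23|
→ t1 |30|57|ab|0a|99|99|ab|30|
→ t2 |e2|99|57|99|99|ab|23|30|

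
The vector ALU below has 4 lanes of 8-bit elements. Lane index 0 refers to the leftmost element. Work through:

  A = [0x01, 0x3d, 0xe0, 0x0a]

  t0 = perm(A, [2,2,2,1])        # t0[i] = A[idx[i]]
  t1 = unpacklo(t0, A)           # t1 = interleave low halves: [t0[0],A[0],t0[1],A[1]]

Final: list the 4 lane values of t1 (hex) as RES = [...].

→ t0 |e0|e0|e0|3d|
→ t1 |e0|01|e0|3d|

RES = [ 0xe0  0x01  0xe0  0x3d ]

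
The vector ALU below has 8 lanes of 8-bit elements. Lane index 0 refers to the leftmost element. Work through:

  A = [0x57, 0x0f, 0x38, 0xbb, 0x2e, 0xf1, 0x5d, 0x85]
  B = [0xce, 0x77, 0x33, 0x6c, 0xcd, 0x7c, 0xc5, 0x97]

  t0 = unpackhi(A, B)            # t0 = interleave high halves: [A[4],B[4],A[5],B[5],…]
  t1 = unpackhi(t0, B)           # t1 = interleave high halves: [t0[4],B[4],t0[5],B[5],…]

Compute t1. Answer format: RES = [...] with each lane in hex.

  t0: 2e cd f1 7c 5d c5 85 97
  t1: 5d cd c5 7c 85 c5 97 97

RES = [ 0x5d  0xcd  0xc5  0x7c  0x85  0xc5  0x97  0x97 ]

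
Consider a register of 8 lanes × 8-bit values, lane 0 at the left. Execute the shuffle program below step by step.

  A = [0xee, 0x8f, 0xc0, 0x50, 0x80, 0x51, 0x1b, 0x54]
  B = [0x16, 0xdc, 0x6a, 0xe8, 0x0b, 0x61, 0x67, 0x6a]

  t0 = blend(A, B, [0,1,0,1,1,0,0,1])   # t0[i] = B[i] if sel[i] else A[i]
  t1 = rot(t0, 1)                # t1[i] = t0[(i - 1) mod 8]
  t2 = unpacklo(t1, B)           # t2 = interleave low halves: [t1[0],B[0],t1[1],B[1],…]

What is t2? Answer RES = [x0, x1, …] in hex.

t0 = [0xee, 0xdc, 0xc0, 0xe8, 0x0b, 0x51, 0x1b, 0x6a]
t1 = [0x6a, 0xee, 0xdc, 0xc0, 0xe8, 0x0b, 0x51, 0x1b]
t2 = [0x6a, 0x16, 0xee, 0xdc, 0xdc, 0x6a, 0xc0, 0xe8]

RES = [0x6a, 0x16, 0xee, 0xdc, 0xdc, 0x6a, 0xc0, 0xe8]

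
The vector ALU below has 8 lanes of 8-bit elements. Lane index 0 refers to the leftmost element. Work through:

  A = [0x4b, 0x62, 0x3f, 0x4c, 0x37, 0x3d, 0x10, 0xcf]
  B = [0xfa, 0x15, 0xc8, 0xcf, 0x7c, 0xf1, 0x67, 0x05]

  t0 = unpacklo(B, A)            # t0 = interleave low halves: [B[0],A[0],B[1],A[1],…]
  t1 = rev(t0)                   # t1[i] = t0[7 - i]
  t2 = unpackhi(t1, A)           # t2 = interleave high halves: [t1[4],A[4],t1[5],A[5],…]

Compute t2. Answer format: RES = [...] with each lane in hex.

RES = [0x62, 0x37, 0x15, 0x3d, 0x4b, 0x10, 0xfa, 0xcf]

t0 = [0xfa, 0x4b, 0x15, 0x62, 0xc8, 0x3f, 0xcf, 0x4c]
t1 = [0x4c, 0xcf, 0x3f, 0xc8, 0x62, 0x15, 0x4b, 0xfa]
t2 = [0x62, 0x37, 0x15, 0x3d, 0x4b, 0x10, 0xfa, 0xcf]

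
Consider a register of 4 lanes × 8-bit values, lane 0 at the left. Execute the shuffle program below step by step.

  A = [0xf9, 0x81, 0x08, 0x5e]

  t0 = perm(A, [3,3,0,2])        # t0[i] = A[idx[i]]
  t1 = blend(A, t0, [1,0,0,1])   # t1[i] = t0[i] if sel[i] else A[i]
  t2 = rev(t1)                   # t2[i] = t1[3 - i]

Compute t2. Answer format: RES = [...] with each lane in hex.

RES = [ 0x08  0x08  0x81  0x5e ]

→ t0 |5e|5e|f9|08|
→ t1 |5e|81|08|08|
→ t2 |08|08|81|5e|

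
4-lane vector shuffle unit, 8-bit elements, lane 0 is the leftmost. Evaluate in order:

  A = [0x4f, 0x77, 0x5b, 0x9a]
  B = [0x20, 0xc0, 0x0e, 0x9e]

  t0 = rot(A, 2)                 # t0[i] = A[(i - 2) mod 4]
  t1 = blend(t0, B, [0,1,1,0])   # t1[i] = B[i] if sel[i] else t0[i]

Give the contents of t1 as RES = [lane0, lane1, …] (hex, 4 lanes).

→ t0 |5b|9a|4f|77|
→ t1 |5b|c0|0e|77|

RES = [0x5b, 0xc0, 0x0e, 0x77]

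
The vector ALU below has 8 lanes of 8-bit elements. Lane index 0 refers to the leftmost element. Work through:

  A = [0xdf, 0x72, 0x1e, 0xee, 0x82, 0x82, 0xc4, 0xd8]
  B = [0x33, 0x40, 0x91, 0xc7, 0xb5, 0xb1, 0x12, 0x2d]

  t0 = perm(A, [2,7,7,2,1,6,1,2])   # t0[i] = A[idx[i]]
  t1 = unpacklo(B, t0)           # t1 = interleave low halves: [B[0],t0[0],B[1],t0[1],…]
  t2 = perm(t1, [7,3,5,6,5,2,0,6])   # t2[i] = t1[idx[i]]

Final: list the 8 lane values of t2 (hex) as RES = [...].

RES = [0x1e, 0xd8, 0xd8, 0xc7, 0xd8, 0x40, 0x33, 0xc7]

t0 = [0x1e, 0xd8, 0xd8, 0x1e, 0x72, 0xc4, 0x72, 0x1e]
t1 = [0x33, 0x1e, 0x40, 0xd8, 0x91, 0xd8, 0xc7, 0x1e]
t2 = [0x1e, 0xd8, 0xd8, 0xc7, 0xd8, 0x40, 0x33, 0xc7]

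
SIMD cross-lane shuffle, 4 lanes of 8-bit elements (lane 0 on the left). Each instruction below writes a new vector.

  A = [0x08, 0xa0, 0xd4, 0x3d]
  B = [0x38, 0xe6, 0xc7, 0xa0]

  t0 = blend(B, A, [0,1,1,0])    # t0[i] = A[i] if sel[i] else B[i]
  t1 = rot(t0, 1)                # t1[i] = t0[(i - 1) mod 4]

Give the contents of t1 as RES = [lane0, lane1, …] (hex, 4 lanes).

t0 = [0x38, 0xa0, 0xd4, 0xa0]
t1 = [0xa0, 0x38, 0xa0, 0xd4]

RES = [0xa0, 0x38, 0xa0, 0xd4]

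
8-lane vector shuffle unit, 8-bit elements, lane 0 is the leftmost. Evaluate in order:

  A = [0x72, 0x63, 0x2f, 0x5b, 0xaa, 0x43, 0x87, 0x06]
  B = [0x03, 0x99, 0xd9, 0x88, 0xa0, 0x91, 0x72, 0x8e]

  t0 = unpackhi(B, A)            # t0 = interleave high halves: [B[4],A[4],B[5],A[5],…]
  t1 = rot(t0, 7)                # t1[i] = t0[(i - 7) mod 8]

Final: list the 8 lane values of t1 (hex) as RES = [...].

t0 = [0xa0, 0xaa, 0x91, 0x43, 0x72, 0x87, 0x8e, 0x06]
t1 = [0xaa, 0x91, 0x43, 0x72, 0x87, 0x8e, 0x06, 0xa0]

RES = [0xaa, 0x91, 0x43, 0x72, 0x87, 0x8e, 0x06, 0xa0]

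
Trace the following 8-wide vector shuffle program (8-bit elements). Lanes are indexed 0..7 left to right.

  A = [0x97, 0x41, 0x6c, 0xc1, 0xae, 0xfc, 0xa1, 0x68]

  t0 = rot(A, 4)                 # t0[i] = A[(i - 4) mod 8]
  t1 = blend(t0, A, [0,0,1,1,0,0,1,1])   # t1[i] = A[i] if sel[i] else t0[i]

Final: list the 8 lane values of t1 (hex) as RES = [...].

RES = [0xae, 0xfc, 0x6c, 0xc1, 0x97, 0x41, 0xa1, 0x68]

→ t0 |ae|fc|a1|68|97|41|6c|c1|
→ t1 |ae|fc|6c|c1|97|41|a1|68|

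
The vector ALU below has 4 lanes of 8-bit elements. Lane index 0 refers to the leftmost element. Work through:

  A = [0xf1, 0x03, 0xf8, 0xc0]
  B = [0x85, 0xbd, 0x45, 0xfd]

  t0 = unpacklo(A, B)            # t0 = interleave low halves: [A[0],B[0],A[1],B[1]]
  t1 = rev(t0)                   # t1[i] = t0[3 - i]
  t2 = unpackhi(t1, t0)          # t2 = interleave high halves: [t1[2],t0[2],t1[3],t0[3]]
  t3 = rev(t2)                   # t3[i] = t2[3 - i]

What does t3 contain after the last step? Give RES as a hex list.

RES = [0xbd, 0xf1, 0x03, 0x85]

  t0: f1 85 03 bd
  t1: bd 03 85 f1
  t2: 85 03 f1 bd
  t3: bd f1 03 85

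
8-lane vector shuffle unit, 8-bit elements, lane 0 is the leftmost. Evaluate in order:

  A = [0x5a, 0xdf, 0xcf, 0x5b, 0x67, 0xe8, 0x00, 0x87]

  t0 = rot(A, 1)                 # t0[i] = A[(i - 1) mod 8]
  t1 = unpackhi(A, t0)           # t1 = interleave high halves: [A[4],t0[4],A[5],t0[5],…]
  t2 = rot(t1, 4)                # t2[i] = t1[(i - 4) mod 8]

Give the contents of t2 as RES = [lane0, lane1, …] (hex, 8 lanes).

t0 = [0x87, 0x5a, 0xdf, 0xcf, 0x5b, 0x67, 0xe8, 0x00]
t1 = [0x67, 0x5b, 0xe8, 0x67, 0x00, 0xe8, 0x87, 0x00]
t2 = [0x00, 0xe8, 0x87, 0x00, 0x67, 0x5b, 0xe8, 0x67]

RES = [ 0x00  0xe8  0x87  0x00  0x67  0x5b  0xe8  0x67 ]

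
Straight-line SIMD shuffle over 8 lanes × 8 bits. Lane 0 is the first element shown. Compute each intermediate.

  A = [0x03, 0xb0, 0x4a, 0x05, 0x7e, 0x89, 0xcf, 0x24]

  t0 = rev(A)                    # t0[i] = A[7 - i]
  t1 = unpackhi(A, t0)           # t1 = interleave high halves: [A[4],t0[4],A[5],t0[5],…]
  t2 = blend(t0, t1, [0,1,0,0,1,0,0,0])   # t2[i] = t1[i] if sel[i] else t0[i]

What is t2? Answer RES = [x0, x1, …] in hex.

RES = [ 0x24  0x05  0x89  0x7e  0xcf  0x4a  0xb0  0x03 ]

  t0: 24 cf 89 7e 05 4a b0 03
  t1: 7e 05 89 4a cf b0 24 03
  t2: 24 05 89 7e cf 4a b0 03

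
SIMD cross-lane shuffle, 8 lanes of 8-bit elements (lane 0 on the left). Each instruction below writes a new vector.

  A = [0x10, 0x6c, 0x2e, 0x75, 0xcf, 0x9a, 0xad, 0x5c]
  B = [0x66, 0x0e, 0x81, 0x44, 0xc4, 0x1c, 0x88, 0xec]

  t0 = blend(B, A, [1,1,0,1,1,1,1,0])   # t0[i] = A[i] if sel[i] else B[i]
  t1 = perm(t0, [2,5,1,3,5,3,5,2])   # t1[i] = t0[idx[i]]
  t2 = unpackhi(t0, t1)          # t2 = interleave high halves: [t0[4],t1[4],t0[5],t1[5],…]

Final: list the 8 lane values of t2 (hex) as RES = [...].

RES = [ 0xcf  0x9a  0x9a  0x75  0xad  0x9a  0xec  0x81 ]

t0 = [0x10, 0x6c, 0x81, 0x75, 0xcf, 0x9a, 0xad, 0xec]
t1 = [0x81, 0x9a, 0x6c, 0x75, 0x9a, 0x75, 0x9a, 0x81]
t2 = [0xcf, 0x9a, 0x9a, 0x75, 0xad, 0x9a, 0xec, 0x81]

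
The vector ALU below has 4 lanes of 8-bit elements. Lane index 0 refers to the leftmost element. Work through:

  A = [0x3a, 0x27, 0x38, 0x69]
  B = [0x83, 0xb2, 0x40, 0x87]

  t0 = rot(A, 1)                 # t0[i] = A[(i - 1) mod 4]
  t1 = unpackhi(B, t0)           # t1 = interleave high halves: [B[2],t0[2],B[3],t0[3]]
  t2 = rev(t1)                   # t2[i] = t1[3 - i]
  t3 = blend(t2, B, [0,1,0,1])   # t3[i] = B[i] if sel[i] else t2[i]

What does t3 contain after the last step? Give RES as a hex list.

RES = [ 0x38  0xb2  0x27  0x87 ]

t0 = [0x69, 0x3a, 0x27, 0x38]
t1 = [0x40, 0x27, 0x87, 0x38]
t2 = [0x38, 0x87, 0x27, 0x40]
t3 = [0x38, 0xb2, 0x27, 0x87]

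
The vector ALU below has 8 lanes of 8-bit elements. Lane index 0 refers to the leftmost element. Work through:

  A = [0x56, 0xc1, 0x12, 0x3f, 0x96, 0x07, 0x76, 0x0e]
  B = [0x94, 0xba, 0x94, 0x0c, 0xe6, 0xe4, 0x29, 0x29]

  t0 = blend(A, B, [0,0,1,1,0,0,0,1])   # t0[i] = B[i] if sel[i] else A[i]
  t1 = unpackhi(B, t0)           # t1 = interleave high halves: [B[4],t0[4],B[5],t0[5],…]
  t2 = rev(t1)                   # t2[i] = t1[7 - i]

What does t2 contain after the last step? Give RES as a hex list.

t0 = [0x56, 0xc1, 0x94, 0x0c, 0x96, 0x07, 0x76, 0x29]
t1 = [0xe6, 0x96, 0xe4, 0x07, 0x29, 0x76, 0x29, 0x29]
t2 = [0x29, 0x29, 0x76, 0x29, 0x07, 0xe4, 0x96, 0xe6]

RES = [ 0x29  0x29  0x76  0x29  0x07  0xe4  0x96  0xe6 ]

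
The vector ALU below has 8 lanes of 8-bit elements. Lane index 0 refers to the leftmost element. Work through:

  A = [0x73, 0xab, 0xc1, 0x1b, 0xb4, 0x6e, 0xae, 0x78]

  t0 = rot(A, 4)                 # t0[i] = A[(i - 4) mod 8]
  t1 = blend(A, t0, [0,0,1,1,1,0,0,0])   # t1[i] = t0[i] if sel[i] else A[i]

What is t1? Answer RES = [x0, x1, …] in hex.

→ t0 |b4|6e|ae|78|73|ab|c1|1b|
→ t1 |73|ab|ae|78|73|6e|ae|78|

RES = [0x73, 0xab, 0xae, 0x78, 0x73, 0x6e, 0xae, 0x78]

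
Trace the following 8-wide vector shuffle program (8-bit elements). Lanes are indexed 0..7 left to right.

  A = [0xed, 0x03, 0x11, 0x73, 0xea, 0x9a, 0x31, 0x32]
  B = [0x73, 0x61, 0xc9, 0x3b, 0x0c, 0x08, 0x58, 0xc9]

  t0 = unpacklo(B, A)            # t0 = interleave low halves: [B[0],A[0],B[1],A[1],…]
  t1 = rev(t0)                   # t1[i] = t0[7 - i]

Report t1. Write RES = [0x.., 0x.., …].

RES = [ 0x73  0x3b  0x11  0xc9  0x03  0x61  0xed  0x73 ]

  t0: 73 ed 61 03 c9 11 3b 73
  t1: 73 3b 11 c9 03 61 ed 73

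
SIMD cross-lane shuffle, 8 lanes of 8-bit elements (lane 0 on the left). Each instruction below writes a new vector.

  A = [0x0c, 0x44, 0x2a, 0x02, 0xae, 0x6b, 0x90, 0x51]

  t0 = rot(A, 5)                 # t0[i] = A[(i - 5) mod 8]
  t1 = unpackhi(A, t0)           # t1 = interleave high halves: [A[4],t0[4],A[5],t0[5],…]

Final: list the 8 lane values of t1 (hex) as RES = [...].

RES = [0xae, 0x51, 0x6b, 0x0c, 0x90, 0x44, 0x51, 0x2a]

t0 = [0x02, 0xae, 0x6b, 0x90, 0x51, 0x0c, 0x44, 0x2a]
t1 = [0xae, 0x51, 0x6b, 0x0c, 0x90, 0x44, 0x51, 0x2a]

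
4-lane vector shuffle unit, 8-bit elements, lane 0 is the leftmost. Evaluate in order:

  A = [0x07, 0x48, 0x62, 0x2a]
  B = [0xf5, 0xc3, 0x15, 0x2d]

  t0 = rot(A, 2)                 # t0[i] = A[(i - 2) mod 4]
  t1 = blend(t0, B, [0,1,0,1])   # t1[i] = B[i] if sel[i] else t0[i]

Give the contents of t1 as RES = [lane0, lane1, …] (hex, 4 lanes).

→ t0 |62|2a|07|48|
→ t1 |62|c3|07|2d|

RES = [0x62, 0xc3, 0x07, 0x2d]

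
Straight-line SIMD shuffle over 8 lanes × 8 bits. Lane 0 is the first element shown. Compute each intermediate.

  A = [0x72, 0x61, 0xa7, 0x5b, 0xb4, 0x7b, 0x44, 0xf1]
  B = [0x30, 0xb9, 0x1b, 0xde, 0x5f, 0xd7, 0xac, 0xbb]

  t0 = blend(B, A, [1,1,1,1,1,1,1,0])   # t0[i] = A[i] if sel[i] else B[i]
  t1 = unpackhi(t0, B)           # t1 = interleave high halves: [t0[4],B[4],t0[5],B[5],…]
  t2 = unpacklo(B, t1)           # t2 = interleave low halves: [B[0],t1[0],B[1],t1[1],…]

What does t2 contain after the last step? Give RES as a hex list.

  t0: 72 61 a7 5b b4 7b 44 bb
  t1: b4 5f 7b d7 44 ac bb bb
  t2: 30 b4 b9 5f 1b 7b de d7

RES = [0x30, 0xb4, 0xb9, 0x5f, 0x1b, 0x7b, 0xde, 0xd7]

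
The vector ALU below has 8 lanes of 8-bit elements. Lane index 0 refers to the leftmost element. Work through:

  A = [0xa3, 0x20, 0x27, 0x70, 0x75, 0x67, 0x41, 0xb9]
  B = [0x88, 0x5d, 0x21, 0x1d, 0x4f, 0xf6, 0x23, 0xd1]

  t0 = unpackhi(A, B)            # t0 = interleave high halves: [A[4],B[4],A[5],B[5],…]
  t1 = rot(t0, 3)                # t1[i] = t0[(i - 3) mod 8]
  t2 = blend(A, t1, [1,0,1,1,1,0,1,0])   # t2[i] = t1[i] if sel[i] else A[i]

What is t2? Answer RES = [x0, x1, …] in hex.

  t0: 75 4f 67 f6 41 23 b9 d1
  t1: 23 b9 d1 75 4f 67 f6 41
  t2: 23 20 d1 75 4f 67 f6 b9

RES = [ 0x23  0x20  0xd1  0x75  0x4f  0x67  0xf6  0xb9 ]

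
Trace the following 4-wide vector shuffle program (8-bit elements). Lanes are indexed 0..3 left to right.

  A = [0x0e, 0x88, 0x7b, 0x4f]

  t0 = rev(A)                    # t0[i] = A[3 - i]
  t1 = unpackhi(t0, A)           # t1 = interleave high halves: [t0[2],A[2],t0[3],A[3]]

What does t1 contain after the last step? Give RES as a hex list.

t0 = [0x4f, 0x7b, 0x88, 0x0e]
t1 = [0x88, 0x7b, 0x0e, 0x4f]

RES = [ 0x88  0x7b  0x0e  0x4f ]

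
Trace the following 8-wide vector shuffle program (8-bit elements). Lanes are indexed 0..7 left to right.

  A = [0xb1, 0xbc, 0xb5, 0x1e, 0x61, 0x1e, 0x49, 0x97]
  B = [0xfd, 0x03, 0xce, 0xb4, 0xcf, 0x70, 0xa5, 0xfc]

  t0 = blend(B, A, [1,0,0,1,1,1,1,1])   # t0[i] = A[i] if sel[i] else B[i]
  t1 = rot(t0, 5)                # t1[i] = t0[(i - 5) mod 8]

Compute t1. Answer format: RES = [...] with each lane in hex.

RES = [ 0x1e  0x61  0x1e  0x49  0x97  0xb1  0x03  0xce ]

t0 = [0xb1, 0x03, 0xce, 0x1e, 0x61, 0x1e, 0x49, 0x97]
t1 = [0x1e, 0x61, 0x1e, 0x49, 0x97, 0xb1, 0x03, 0xce]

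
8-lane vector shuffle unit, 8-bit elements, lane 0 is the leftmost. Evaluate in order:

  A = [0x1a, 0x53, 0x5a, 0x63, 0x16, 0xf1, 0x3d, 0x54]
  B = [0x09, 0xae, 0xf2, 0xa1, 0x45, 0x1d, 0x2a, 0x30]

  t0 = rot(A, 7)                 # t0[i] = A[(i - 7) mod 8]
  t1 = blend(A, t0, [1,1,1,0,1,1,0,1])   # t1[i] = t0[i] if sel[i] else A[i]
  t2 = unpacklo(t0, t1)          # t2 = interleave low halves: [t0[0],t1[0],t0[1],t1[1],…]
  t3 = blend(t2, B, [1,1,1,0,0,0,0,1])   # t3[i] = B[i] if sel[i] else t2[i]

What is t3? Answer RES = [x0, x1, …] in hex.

RES = [ 0x09  0xae  0xf2  0x5a  0x63  0x63  0x16  0x30 ]

  t0: 53 5a 63 16 f1 3d 54 1a
  t1: 53 5a 63 63 f1 3d 3d 1a
  t2: 53 53 5a 5a 63 63 16 63
  t3: 09 ae f2 5a 63 63 16 30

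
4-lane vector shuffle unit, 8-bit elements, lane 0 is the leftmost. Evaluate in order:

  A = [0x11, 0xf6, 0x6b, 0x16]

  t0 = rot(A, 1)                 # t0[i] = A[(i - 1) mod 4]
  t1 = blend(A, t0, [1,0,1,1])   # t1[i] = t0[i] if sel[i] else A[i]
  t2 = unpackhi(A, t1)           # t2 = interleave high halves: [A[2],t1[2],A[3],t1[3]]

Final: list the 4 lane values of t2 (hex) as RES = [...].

RES = [0x6b, 0xf6, 0x16, 0x6b]

t0 = [0x16, 0x11, 0xf6, 0x6b]
t1 = [0x16, 0xf6, 0xf6, 0x6b]
t2 = [0x6b, 0xf6, 0x16, 0x6b]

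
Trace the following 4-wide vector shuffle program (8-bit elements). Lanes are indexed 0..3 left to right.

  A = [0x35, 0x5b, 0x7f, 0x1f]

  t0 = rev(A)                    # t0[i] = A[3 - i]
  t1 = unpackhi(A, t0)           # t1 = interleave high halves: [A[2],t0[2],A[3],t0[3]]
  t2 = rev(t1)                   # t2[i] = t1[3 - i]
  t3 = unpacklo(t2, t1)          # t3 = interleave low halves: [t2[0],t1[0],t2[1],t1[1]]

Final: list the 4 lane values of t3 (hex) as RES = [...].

  t0: 1f 7f 5b 35
  t1: 7f 5b 1f 35
  t2: 35 1f 5b 7f
  t3: 35 7f 1f 5b

RES = [0x35, 0x7f, 0x1f, 0x5b]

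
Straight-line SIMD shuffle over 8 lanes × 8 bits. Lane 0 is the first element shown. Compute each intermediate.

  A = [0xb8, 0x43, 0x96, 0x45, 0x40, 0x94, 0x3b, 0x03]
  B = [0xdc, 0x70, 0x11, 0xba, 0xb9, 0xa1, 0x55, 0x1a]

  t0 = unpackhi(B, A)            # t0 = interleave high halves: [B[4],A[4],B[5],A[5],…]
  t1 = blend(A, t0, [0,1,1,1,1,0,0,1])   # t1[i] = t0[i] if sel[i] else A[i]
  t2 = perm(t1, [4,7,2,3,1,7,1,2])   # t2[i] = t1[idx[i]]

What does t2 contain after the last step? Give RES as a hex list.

t0 = [0xb9, 0x40, 0xa1, 0x94, 0x55, 0x3b, 0x1a, 0x03]
t1 = [0xb8, 0x40, 0xa1, 0x94, 0x55, 0x94, 0x3b, 0x03]
t2 = [0x55, 0x03, 0xa1, 0x94, 0x40, 0x03, 0x40, 0xa1]

RES = [ 0x55  0x03  0xa1  0x94  0x40  0x03  0x40  0xa1 ]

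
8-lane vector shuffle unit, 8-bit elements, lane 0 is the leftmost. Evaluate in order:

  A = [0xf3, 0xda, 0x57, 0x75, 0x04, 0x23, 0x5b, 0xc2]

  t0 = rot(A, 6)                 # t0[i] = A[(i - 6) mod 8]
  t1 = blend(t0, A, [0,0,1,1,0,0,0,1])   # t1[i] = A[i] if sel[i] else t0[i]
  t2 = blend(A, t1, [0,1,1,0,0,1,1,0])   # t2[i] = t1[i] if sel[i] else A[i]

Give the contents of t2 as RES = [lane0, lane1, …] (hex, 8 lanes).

t0 = [0x57, 0x75, 0x04, 0x23, 0x5b, 0xc2, 0xf3, 0xda]
t1 = [0x57, 0x75, 0x57, 0x75, 0x5b, 0xc2, 0xf3, 0xc2]
t2 = [0xf3, 0x75, 0x57, 0x75, 0x04, 0xc2, 0xf3, 0xc2]

RES = [0xf3, 0x75, 0x57, 0x75, 0x04, 0xc2, 0xf3, 0xc2]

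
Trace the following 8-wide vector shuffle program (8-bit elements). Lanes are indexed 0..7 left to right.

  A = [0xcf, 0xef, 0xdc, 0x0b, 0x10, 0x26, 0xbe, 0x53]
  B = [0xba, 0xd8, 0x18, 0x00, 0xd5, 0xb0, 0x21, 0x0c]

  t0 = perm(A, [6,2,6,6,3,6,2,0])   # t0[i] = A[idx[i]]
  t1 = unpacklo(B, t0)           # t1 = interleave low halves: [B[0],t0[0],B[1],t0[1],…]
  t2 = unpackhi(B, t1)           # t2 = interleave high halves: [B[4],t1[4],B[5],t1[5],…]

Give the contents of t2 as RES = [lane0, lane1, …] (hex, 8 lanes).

RES = [ 0xd5  0x18  0xb0  0xbe  0x21  0x00  0x0c  0xbe ]

  t0: be dc be be 0b be dc cf
  t1: ba be d8 dc 18 be 00 be
  t2: d5 18 b0 be 21 00 0c be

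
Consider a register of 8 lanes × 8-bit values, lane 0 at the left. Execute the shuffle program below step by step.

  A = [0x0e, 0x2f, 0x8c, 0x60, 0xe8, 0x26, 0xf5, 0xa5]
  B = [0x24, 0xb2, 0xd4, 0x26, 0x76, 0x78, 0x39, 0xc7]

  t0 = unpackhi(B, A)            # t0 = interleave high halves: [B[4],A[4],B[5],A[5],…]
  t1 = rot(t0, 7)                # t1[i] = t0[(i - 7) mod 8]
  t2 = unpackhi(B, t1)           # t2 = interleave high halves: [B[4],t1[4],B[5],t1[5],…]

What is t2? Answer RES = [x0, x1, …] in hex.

→ t0 |76|e8|78|26|39|f5|c7|a5|
→ t1 |e8|78|26|39|f5|c7|a5|76|
→ t2 |76|f5|78|c7|39|a5|c7|76|

RES = [0x76, 0xf5, 0x78, 0xc7, 0x39, 0xa5, 0xc7, 0x76]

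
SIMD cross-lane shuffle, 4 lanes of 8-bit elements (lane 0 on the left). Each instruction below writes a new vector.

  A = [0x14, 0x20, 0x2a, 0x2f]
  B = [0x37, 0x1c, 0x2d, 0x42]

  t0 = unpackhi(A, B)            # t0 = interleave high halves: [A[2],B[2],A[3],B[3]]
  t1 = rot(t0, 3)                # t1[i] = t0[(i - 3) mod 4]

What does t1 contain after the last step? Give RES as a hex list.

→ t0 |2a|2d|2f|42|
→ t1 |2d|2f|42|2a|

RES = [0x2d, 0x2f, 0x42, 0x2a]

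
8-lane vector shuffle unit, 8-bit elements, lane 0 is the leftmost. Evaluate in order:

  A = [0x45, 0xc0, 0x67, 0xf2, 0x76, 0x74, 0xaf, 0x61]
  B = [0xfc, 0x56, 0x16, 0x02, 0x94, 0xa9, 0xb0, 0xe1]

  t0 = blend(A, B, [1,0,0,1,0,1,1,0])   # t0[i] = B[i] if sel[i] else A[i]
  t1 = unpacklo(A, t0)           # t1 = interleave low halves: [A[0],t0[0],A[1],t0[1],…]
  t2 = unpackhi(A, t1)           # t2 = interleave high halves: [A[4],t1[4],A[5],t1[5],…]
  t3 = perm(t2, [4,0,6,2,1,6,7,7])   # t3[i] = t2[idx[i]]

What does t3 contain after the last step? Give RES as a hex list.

  t0: fc c0 67 02 76 a9 b0 61
  t1: 45 fc c0 c0 67 67 f2 02
  t2: 76 67 74 67 af f2 61 02
  t3: af 76 61 74 67 61 02 02

RES = [ 0xaf  0x76  0x61  0x74  0x67  0x61  0x02  0x02 ]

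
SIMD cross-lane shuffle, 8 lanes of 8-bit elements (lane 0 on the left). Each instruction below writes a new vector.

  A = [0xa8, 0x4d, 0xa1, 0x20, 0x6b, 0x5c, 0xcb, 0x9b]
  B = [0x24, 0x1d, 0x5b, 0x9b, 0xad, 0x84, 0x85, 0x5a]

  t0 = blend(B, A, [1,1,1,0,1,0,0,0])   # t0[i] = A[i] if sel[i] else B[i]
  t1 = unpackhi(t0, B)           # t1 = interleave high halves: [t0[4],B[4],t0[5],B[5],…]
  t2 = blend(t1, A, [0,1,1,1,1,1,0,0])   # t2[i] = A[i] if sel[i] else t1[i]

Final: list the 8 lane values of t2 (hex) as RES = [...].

RES = [ 0x6b  0x4d  0xa1  0x20  0x6b  0x5c  0x5a  0x5a ]

→ t0 |a8|4d|a1|9b|6b|84|85|5a|
→ t1 |6b|ad|84|84|85|85|5a|5a|
→ t2 |6b|4d|a1|20|6b|5c|5a|5a|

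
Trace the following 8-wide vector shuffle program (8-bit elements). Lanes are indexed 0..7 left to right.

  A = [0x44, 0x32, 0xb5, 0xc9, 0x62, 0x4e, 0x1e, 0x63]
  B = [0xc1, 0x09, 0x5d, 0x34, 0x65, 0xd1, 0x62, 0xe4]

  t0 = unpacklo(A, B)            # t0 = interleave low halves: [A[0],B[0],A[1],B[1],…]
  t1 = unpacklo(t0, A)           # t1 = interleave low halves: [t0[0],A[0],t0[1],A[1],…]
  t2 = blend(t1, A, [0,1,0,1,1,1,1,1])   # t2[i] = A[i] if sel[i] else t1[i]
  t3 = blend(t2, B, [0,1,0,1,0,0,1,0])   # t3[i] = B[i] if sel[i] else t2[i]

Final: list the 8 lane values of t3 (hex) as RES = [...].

RES = [0x44, 0x09, 0xc1, 0x34, 0x62, 0x4e, 0x62, 0x63]

→ t0 |44|c1|32|09|b5|5d|c9|34|
→ t1 |44|44|c1|32|32|b5|09|c9|
→ t2 |44|32|c1|c9|62|4e|1e|63|
→ t3 |44|09|c1|34|62|4e|62|63|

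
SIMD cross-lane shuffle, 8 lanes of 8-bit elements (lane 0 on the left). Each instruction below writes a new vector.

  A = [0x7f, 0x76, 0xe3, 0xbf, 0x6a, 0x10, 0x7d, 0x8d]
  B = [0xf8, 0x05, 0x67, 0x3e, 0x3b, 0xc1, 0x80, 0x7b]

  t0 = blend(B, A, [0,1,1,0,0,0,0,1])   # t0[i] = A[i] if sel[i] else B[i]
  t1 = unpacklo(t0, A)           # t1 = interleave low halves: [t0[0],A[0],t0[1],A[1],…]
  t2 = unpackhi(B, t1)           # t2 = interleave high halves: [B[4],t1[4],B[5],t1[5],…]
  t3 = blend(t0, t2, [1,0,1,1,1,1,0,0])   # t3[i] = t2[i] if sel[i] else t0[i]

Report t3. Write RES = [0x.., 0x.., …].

RES = [ 0x3b  0x76  0xc1  0xe3  0x80  0x3e  0x80  0x8d ]

t0 = [0xf8, 0x76, 0xe3, 0x3e, 0x3b, 0xc1, 0x80, 0x8d]
t1 = [0xf8, 0x7f, 0x76, 0x76, 0xe3, 0xe3, 0x3e, 0xbf]
t2 = [0x3b, 0xe3, 0xc1, 0xe3, 0x80, 0x3e, 0x7b, 0xbf]
t3 = [0x3b, 0x76, 0xc1, 0xe3, 0x80, 0x3e, 0x80, 0x8d]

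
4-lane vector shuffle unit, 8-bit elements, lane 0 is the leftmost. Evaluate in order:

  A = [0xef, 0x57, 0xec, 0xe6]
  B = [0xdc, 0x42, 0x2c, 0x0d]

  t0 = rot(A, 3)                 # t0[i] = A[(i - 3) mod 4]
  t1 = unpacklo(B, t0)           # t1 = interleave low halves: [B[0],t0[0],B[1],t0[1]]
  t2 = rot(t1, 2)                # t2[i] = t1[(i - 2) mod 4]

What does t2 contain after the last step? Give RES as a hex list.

t0 = [0x57, 0xec, 0xe6, 0xef]
t1 = [0xdc, 0x57, 0x42, 0xec]
t2 = [0x42, 0xec, 0xdc, 0x57]

RES = [ 0x42  0xec  0xdc  0x57 ]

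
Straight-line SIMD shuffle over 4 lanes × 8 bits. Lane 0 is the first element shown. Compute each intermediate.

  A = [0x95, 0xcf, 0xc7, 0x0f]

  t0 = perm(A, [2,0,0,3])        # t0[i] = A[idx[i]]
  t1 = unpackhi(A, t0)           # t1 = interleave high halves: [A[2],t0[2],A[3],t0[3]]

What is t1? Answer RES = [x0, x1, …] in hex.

RES = [0xc7, 0x95, 0x0f, 0x0f]

  t0: c7 95 95 0f
  t1: c7 95 0f 0f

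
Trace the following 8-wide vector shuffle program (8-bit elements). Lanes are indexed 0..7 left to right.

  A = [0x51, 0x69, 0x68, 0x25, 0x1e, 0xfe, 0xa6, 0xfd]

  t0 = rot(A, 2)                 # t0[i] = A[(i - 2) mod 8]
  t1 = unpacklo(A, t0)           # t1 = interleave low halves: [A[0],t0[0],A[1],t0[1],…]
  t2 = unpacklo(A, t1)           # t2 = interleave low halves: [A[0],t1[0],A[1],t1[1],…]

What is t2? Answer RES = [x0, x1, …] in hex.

  t0: a6 fd 51 69 68 25 1e fe
  t1: 51 a6 69 fd 68 51 25 69
  t2: 51 51 69 a6 68 69 25 fd

RES = [0x51, 0x51, 0x69, 0xa6, 0x68, 0x69, 0x25, 0xfd]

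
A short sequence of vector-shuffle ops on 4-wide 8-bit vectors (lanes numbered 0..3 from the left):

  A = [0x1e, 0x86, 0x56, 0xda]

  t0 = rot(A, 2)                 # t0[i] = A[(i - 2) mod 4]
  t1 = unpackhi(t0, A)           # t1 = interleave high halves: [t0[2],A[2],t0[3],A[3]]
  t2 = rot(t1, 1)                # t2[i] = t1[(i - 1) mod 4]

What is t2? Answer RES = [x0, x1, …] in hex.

RES = [ 0xda  0x1e  0x56  0x86 ]

→ t0 |56|da|1e|86|
→ t1 |1e|56|86|da|
→ t2 |da|1e|56|86|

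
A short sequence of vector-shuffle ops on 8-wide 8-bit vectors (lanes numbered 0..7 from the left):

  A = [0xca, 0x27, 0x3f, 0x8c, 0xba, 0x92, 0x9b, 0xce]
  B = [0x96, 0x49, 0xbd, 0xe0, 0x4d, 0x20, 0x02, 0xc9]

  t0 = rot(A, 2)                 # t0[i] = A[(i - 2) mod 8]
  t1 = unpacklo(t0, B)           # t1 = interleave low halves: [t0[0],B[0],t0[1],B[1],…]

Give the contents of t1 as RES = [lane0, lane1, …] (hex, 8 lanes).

RES = [ 0x9b  0x96  0xce  0x49  0xca  0xbd  0x27  0xe0 ]

t0 = [0x9b, 0xce, 0xca, 0x27, 0x3f, 0x8c, 0xba, 0x92]
t1 = [0x9b, 0x96, 0xce, 0x49, 0xca, 0xbd, 0x27, 0xe0]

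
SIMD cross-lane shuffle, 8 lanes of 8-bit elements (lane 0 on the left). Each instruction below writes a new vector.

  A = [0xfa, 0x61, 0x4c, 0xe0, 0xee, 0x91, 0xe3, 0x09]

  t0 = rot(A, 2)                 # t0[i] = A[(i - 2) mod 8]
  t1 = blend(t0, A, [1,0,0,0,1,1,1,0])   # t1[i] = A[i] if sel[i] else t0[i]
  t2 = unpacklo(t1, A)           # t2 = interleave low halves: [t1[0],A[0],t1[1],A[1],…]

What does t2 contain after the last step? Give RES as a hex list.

RES = [0xfa, 0xfa, 0x09, 0x61, 0xfa, 0x4c, 0x61, 0xe0]

→ t0 |e3|09|fa|61|4c|e0|ee|91|
→ t1 |fa|09|fa|61|ee|91|e3|91|
→ t2 |fa|fa|09|61|fa|4c|61|e0|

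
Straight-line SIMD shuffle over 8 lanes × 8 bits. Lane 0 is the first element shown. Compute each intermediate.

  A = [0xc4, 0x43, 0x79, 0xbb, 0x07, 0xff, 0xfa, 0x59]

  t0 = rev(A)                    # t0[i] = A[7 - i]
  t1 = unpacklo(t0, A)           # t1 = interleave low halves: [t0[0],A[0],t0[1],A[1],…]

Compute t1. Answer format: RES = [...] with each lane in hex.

t0 = [0x59, 0xfa, 0xff, 0x07, 0xbb, 0x79, 0x43, 0xc4]
t1 = [0x59, 0xc4, 0xfa, 0x43, 0xff, 0x79, 0x07, 0xbb]

RES = [0x59, 0xc4, 0xfa, 0x43, 0xff, 0x79, 0x07, 0xbb]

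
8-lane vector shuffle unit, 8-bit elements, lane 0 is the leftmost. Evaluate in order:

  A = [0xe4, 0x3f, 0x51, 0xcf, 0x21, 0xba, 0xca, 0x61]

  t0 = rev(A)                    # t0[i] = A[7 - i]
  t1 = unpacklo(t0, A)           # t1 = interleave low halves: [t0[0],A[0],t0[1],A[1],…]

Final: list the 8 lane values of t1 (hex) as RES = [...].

t0 = [0x61, 0xca, 0xba, 0x21, 0xcf, 0x51, 0x3f, 0xe4]
t1 = [0x61, 0xe4, 0xca, 0x3f, 0xba, 0x51, 0x21, 0xcf]

RES = [0x61, 0xe4, 0xca, 0x3f, 0xba, 0x51, 0x21, 0xcf]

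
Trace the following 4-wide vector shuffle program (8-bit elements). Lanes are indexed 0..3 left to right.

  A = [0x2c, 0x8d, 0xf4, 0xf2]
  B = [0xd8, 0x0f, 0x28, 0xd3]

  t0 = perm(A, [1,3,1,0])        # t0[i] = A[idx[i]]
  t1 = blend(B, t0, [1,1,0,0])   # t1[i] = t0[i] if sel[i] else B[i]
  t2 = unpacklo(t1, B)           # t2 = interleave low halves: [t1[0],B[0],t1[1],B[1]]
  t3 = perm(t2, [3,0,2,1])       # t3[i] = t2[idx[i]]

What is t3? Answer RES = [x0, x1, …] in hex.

t0 = [0x8d, 0xf2, 0x8d, 0x2c]
t1 = [0x8d, 0xf2, 0x28, 0xd3]
t2 = [0x8d, 0xd8, 0xf2, 0x0f]
t3 = [0x0f, 0x8d, 0xf2, 0xd8]

RES = [0x0f, 0x8d, 0xf2, 0xd8]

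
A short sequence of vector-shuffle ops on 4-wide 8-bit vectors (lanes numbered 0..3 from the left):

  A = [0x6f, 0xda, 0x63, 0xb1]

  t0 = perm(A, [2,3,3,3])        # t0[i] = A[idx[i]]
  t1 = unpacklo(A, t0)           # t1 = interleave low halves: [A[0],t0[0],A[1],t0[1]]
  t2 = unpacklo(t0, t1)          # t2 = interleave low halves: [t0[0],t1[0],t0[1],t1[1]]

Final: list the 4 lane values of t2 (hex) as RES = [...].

RES = [ 0x63  0x6f  0xb1  0x63 ]

t0 = [0x63, 0xb1, 0xb1, 0xb1]
t1 = [0x6f, 0x63, 0xda, 0xb1]
t2 = [0x63, 0x6f, 0xb1, 0x63]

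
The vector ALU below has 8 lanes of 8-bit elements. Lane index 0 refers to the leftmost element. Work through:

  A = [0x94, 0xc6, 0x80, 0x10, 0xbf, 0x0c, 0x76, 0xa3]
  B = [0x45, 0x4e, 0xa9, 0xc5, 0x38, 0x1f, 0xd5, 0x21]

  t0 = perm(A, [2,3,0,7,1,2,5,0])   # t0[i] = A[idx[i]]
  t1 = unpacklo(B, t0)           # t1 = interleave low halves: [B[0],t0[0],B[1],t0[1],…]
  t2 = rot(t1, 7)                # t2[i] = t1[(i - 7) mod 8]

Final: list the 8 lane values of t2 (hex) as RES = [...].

RES = [0x80, 0x4e, 0x10, 0xa9, 0x94, 0xc5, 0xa3, 0x45]

→ t0 |80|10|94|a3|c6|80|0c|94|
→ t1 |45|80|4e|10|a9|94|c5|a3|
→ t2 |80|4e|10|a9|94|c5|a3|45|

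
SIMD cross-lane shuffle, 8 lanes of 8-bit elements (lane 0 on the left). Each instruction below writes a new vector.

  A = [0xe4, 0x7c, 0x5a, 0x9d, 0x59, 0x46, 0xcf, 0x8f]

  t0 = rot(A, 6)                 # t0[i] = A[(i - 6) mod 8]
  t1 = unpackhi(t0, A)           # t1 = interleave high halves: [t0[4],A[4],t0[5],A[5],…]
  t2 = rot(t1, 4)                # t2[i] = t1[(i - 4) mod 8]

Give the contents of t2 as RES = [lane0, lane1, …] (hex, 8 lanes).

RES = [ 0xe4  0xcf  0x7c  0x8f  0xcf  0x59  0x8f  0x46 ]

t0 = [0x5a, 0x9d, 0x59, 0x46, 0xcf, 0x8f, 0xe4, 0x7c]
t1 = [0xcf, 0x59, 0x8f, 0x46, 0xe4, 0xcf, 0x7c, 0x8f]
t2 = [0xe4, 0xcf, 0x7c, 0x8f, 0xcf, 0x59, 0x8f, 0x46]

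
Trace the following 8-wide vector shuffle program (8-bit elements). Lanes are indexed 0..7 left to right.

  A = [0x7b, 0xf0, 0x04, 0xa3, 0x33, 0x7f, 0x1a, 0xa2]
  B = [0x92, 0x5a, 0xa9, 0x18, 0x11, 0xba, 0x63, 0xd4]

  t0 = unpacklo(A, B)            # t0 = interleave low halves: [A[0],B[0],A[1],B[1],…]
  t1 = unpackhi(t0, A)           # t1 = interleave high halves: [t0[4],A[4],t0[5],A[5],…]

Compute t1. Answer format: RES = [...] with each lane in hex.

RES = [ 0x04  0x33  0xa9  0x7f  0xa3  0x1a  0x18  0xa2 ]

  t0: 7b 92 f0 5a 04 a9 a3 18
  t1: 04 33 a9 7f a3 1a 18 a2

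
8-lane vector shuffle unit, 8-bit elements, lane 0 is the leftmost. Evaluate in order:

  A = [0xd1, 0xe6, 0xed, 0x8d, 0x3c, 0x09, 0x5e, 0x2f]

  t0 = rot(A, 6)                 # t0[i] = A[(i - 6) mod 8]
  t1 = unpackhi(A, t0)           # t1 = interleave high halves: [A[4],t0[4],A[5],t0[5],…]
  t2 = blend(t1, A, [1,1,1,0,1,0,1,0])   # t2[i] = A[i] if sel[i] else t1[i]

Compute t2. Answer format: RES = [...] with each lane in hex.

t0 = [0xed, 0x8d, 0x3c, 0x09, 0x5e, 0x2f, 0xd1, 0xe6]
t1 = [0x3c, 0x5e, 0x09, 0x2f, 0x5e, 0xd1, 0x2f, 0xe6]
t2 = [0xd1, 0xe6, 0xed, 0x2f, 0x3c, 0xd1, 0x5e, 0xe6]

RES = [ 0xd1  0xe6  0xed  0x2f  0x3c  0xd1  0x5e  0xe6 ]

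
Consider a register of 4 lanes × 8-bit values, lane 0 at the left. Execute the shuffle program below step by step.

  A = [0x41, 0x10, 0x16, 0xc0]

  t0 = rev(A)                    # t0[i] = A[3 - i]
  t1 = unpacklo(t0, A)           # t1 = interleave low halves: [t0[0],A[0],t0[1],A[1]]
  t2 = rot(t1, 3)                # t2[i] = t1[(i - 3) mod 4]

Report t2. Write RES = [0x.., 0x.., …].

t0 = [0xc0, 0x16, 0x10, 0x41]
t1 = [0xc0, 0x41, 0x16, 0x10]
t2 = [0x41, 0x16, 0x10, 0xc0]

RES = [ 0x41  0x16  0x10  0xc0 ]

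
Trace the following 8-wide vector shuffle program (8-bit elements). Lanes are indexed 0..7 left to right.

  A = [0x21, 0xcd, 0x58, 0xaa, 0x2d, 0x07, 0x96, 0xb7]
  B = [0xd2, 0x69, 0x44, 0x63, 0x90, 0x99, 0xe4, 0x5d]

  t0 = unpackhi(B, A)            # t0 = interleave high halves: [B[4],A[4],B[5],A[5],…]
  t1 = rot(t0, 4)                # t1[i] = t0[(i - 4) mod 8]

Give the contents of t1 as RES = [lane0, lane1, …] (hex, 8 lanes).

RES = [ 0xe4  0x96  0x5d  0xb7  0x90  0x2d  0x99  0x07 ]

→ t0 |90|2d|99|07|e4|96|5d|b7|
→ t1 |e4|96|5d|b7|90|2d|99|07|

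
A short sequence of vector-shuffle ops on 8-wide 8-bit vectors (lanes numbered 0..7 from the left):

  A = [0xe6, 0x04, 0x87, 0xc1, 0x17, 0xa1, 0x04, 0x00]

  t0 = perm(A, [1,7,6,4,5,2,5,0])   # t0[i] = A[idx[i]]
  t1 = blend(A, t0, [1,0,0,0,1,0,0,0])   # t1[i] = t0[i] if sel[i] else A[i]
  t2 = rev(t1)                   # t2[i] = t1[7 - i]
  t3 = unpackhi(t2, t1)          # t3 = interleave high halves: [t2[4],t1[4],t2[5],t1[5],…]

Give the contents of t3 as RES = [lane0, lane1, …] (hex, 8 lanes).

RES = [0xc1, 0xa1, 0x87, 0xa1, 0x04, 0x04, 0x04, 0x00]

→ t0 |04|00|04|17|a1|87|a1|e6|
→ t1 |04|04|87|c1|a1|a1|04|00|
→ t2 |00|04|a1|a1|c1|87|04|04|
→ t3 |c1|a1|87|a1|04|04|04|00|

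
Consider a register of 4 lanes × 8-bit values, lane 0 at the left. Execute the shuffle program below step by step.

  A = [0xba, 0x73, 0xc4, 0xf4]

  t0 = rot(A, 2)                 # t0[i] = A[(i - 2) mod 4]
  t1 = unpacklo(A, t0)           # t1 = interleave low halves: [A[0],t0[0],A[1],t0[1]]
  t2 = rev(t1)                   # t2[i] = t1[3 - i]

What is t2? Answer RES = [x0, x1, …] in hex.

RES = [ 0xf4  0x73  0xc4  0xba ]

t0 = [0xc4, 0xf4, 0xba, 0x73]
t1 = [0xba, 0xc4, 0x73, 0xf4]
t2 = [0xf4, 0x73, 0xc4, 0xba]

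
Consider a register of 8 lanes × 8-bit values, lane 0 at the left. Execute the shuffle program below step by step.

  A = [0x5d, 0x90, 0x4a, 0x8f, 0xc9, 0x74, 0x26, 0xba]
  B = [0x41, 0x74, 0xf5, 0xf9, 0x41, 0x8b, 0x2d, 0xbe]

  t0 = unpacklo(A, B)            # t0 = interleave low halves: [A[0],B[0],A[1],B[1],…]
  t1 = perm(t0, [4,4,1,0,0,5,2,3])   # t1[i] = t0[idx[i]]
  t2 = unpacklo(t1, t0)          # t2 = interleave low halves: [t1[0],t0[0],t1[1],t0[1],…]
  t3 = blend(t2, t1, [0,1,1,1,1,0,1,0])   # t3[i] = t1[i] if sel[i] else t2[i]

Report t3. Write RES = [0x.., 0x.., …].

  t0: 5d 41 90 74 4a f5 8f f9
  t1: 4a 4a 41 5d 5d f5 90 74
  t2: 4a 5d 4a 41 41 90 5d 74
  t3: 4a 4a 41 5d 5d 90 90 74

RES = [ 0x4a  0x4a  0x41  0x5d  0x5d  0x90  0x90  0x74 ]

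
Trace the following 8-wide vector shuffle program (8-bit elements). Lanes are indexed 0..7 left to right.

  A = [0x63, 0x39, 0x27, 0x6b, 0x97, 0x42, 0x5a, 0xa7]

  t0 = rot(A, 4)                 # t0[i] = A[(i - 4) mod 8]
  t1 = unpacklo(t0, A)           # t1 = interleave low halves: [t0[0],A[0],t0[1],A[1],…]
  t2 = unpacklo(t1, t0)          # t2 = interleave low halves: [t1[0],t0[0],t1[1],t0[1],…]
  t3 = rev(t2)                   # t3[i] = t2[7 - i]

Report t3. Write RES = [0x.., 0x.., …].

RES = [ 0xa7  0x39  0x5a  0x42  0x42  0x63  0x97  0x97 ]

→ t0 |97|42|5a|a7|63|39|27|6b|
→ t1 |97|63|42|39|5a|27|a7|6b|
→ t2 |97|97|63|42|42|5a|39|a7|
→ t3 |a7|39|5a|42|42|63|97|97|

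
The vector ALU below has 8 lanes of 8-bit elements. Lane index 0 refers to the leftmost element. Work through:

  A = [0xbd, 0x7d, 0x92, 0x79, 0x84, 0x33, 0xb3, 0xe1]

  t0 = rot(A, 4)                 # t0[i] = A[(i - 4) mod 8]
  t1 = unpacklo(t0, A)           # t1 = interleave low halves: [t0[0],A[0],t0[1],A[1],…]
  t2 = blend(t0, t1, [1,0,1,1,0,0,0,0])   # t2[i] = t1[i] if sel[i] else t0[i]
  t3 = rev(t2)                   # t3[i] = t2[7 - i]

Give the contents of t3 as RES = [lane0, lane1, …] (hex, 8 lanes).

→ t0 |84|33|b3|e1|bd|7d|92|79|
→ t1 |84|bd|33|7d|b3|92|e1|79|
→ t2 |84|33|33|7d|bd|7d|92|79|
→ t3 |79|92|7d|bd|7d|33|33|84|

RES = [ 0x79  0x92  0x7d  0xbd  0x7d  0x33  0x33  0x84 ]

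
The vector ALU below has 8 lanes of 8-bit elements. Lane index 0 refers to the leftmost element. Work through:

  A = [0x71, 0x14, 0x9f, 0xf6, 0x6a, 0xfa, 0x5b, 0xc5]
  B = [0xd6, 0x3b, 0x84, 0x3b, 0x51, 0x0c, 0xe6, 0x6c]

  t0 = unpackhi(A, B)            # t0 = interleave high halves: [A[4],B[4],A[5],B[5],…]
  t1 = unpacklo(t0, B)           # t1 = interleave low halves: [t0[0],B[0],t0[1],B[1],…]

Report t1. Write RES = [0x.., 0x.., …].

t0 = [0x6a, 0x51, 0xfa, 0x0c, 0x5b, 0xe6, 0xc5, 0x6c]
t1 = [0x6a, 0xd6, 0x51, 0x3b, 0xfa, 0x84, 0x0c, 0x3b]

RES = [ 0x6a  0xd6  0x51  0x3b  0xfa  0x84  0x0c  0x3b ]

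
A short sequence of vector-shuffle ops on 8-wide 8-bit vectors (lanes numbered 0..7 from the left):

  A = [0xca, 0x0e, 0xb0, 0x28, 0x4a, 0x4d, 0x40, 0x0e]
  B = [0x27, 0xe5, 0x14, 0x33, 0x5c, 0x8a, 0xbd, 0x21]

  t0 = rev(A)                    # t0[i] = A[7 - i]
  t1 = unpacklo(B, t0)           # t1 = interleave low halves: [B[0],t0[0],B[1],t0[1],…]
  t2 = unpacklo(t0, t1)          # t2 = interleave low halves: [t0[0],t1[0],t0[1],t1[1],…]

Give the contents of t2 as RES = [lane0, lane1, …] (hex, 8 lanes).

t0 = [0x0e, 0x40, 0x4d, 0x4a, 0x28, 0xb0, 0x0e, 0xca]
t1 = [0x27, 0x0e, 0xe5, 0x40, 0x14, 0x4d, 0x33, 0x4a]
t2 = [0x0e, 0x27, 0x40, 0x0e, 0x4d, 0xe5, 0x4a, 0x40]

RES = [ 0x0e  0x27  0x40  0x0e  0x4d  0xe5  0x4a  0x40 ]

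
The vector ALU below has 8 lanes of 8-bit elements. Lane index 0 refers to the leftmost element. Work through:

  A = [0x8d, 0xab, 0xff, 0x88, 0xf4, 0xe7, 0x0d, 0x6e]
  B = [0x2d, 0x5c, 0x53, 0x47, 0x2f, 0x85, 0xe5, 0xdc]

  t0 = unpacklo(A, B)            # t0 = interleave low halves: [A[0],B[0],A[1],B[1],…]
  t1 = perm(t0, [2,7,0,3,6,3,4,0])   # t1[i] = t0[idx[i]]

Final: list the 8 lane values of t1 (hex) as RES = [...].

t0 = [0x8d, 0x2d, 0xab, 0x5c, 0xff, 0x53, 0x88, 0x47]
t1 = [0xab, 0x47, 0x8d, 0x5c, 0x88, 0x5c, 0xff, 0x8d]

RES = [ 0xab  0x47  0x8d  0x5c  0x88  0x5c  0xff  0x8d ]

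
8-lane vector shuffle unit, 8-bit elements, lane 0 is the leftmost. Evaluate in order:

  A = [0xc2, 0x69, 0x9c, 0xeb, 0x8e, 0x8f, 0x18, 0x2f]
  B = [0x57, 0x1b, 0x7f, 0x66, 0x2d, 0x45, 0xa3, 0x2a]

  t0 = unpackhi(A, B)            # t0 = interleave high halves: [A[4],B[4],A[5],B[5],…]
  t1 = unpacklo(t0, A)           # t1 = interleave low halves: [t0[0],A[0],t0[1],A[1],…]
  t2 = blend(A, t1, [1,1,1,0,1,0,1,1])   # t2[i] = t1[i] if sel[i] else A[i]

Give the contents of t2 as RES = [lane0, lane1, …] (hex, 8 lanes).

t0 = [0x8e, 0x2d, 0x8f, 0x45, 0x18, 0xa3, 0x2f, 0x2a]
t1 = [0x8e, 0xc2, 0x2d, 0x69, 0x8f, 0x9c, 0x45, 0xeb]
t2 = [0x8e, 0xc2, 0x2d, 0xeb, 0x8f, 0x8f, 0x45, 0xeb]

RES = [ 0x8e  0xc2  0x2d  0xeb  0x8f  0x8f  0x45  0xeb ]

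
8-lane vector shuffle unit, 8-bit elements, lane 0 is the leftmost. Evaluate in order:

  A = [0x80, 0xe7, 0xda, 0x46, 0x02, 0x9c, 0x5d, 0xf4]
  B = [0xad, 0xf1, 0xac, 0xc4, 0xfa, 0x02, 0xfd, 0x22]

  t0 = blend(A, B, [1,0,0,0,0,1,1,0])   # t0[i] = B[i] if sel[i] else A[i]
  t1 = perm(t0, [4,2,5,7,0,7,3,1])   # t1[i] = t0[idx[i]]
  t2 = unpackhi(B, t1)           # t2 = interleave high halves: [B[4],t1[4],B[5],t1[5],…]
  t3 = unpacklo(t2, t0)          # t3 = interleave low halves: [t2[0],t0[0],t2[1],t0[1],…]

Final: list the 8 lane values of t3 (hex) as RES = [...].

RES = [0xfa, 0xad, 0xad, 0xe7, 0x02, 0xda, 0xf4, 0x46]

  t0: ad e7 da 46 02 02 fd f4
  t1: 02 da 02 f4 ad f4 46 e7
  t2: fa ad 02 f4 fd 46 22 e7
  t3: fa ad ad e7 02 da f4 46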